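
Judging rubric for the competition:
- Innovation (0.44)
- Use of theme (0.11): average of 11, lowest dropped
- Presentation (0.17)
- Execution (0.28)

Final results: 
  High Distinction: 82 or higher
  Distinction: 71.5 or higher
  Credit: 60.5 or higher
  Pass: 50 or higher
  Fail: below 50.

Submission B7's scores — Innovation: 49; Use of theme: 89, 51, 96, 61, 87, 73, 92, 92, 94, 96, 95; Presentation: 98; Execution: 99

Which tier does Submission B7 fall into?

Distinction

Use of theme: drop 51 → average of remaining 10 = 875/10 = 87.5
Weighted total:
  Innovation 49 × 0.44 = 21.56
  Use of theme 87.5 × 0.11 = 9.625
  Presentation 98 × 0.17 = 16.66
  Execution 99 × 0.28 = 27.72
Sum = 75.565
75.565 is ≥ 71.5 and < 82 → Distinction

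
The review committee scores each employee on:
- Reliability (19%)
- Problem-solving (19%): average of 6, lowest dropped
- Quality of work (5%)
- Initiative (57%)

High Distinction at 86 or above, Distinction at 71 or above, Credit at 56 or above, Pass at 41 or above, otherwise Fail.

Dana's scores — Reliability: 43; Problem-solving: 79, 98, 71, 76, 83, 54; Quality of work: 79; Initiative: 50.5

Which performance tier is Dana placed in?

Problem-solving: drop 54 → average of remaining 5 = 407/5 = 81.4
Weighted total:
  Reliability 43 × 0.19 = 8.17
  Problem-solving 81.4 × 0.19 = 15.466
  Quality of work 79 × 0.05 = 3.95
  Initiative 50.5 × 0.57 = 28.785
Sum = 56.371
56.371 is ≥ 56 and < 71 → Credit

Credit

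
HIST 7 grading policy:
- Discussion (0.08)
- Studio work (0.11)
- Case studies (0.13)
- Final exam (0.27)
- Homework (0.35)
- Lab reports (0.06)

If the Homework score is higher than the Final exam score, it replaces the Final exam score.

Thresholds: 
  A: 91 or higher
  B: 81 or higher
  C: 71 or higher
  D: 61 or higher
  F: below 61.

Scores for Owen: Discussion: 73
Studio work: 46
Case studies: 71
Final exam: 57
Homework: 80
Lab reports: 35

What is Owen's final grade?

Homework (80) > Final exam (57), so Final exam counts as 80.
Weighted total:
  Discussion 73 × 0.08 = 5.84
  Studio work 46 × 0.11 = 5.06
  Case studies 71 × 0.13 = 9.23
  Final exam 80 × 0.27 = 21.6
  Homework 80 × 0.35 = 28
  Lab reports 35 × 0.06 = 2.1
Sum = 71.83
71.83 is ≥ 71 and < 81 → C

C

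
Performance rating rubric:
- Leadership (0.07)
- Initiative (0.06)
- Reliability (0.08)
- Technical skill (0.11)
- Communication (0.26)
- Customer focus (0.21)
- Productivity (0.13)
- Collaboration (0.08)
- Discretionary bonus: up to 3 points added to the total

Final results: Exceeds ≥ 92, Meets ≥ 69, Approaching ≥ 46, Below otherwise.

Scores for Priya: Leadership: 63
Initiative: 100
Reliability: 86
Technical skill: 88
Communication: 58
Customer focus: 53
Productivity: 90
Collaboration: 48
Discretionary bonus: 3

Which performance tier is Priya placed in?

Meets

Weighted total:
  Leadership 63 × 0.07 = 4.41
  Initiative 100 × 0.06 = 6
  Reliability 86 × 0.08 = 6.88
  Technical skill 88 × 0.11 = 9.68
  Communication 58 × 0.26 = 15.08
  Customer focus 53 × 0.21 = 11.13
  Productivity 90 × 0.13 = 11.7
  Collaboration 48 × 0.08 = 3.84
Sum = 68.72
Discretionary bonus: 68.72 + 3 = 71.72
71.72 is ≥ 69 and < 92 → Meets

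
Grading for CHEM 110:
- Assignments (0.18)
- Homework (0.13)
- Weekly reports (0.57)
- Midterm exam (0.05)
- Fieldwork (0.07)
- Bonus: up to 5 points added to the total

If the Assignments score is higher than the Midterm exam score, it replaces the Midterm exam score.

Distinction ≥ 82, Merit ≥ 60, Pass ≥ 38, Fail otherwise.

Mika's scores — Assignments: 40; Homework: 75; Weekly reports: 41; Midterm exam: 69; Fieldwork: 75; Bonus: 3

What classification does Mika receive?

Assignments (40) ≤ Midterm exam (69), so Midterm exam stays at 69.
Weighted total:
  Assignments 40 × 0.18 = 7.2
  Homework 75 × 0.13 = 9.75
  Weekly reports 41 × 0.57 = 23.37
  Midterm exam 69 × 0.05 = 3.45
  Fieldwork 75 × 0.07 = 5.25
Sum = 49.02
Bonus: 49.02 + 3 = 52.02
52.02 is ≥ 38 and < 60 → Pass

Pass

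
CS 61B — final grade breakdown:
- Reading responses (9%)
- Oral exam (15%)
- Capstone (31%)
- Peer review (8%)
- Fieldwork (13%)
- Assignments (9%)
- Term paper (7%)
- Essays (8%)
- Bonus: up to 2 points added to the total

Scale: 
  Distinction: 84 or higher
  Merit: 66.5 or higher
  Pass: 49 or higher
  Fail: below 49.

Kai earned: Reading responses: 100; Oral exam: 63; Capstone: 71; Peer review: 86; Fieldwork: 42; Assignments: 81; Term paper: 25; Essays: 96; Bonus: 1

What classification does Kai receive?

Merit

Weighted total:
  Reading responses 100 × 0.09 = 9
  Oral exam 63 × 0.15 = 9.45
  Capstone 71 × 0.31 = 22.01
  Peer review 86 × 0.08 = 6.88
  Fieldwork 42 × 0.13 = 5.46
  Assignments 81 × 0.09 = 7.29
  Term paper 25 × 0.07 = 1.75
  Essays 96 × 0.08 = 7.68
Sum = 69.52
Bonus: 69.52 + 1 = 70.52
70.52 is ≥ 66.5 and < 84 → Merit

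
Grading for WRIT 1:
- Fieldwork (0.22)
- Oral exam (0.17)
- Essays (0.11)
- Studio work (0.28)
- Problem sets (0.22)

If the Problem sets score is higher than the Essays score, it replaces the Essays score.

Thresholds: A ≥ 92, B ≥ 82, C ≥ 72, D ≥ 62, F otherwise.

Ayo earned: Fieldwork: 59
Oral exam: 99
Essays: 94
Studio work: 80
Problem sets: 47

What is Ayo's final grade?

Problem sets (47) ≤ Essays (94), so Essays stays at 94.
Weighted total:
  Fieldwork 59 × 0.22 = 12.98
  Oral exam 99 × 0.17 = 16.83
  Essays 94 × 0.11 = 10.34
  Studio work 80 × 0.28 = 22.4
  Problem sets 47 × 0.22 = 10.34
Sum = 72.89
72.89 is ≥ 72 and < 82 → C

C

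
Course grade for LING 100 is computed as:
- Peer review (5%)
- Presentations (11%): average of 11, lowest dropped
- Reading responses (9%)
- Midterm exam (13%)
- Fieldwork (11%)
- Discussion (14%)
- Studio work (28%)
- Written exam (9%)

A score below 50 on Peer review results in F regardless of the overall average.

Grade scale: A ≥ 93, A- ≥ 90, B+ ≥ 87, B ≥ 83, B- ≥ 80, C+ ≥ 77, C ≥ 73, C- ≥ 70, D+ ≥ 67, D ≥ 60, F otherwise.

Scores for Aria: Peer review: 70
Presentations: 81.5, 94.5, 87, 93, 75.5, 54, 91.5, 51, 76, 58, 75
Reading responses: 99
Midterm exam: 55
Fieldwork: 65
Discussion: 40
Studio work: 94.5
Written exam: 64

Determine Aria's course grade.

C

Presentations: drop 51 → average of remaining 10 = 786/10 = 78.6
Peer review score 70 ≥ 50: minimum met.
Weighted total:
  Peer review 70 × 0.05 = 3.5
  Presentations 78.6 × 0.11 = 8.646
  Reading responses 99 × 0.09 = 8.91
  Midterm exam 55 × 0.13 = 7.15
  Fieldwork 65 × 0.11 = 7.15
  Discussion 40 × 0.14 = 5.6
  Studio work 94.5 × 0.28 = 26.46
  Written exam 64 × 0.09 = 5.76
Sum = 73.176
73.176 is ≥ 73 and < 77 → C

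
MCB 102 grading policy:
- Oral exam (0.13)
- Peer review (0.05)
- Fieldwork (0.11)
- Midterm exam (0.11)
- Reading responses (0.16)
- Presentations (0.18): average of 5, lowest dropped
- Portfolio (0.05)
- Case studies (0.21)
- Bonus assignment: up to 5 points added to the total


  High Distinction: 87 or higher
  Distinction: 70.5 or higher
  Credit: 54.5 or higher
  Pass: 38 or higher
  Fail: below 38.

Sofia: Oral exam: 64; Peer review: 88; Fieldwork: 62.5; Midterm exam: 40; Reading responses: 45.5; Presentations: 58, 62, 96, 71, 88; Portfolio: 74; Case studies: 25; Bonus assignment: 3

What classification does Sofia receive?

Presentations: drop 58 → average of remaining 4 = 317/4 = 79.25
Weighted total:
  Oral exam 64 × 0.13 = 8.32
  Peer review 88 × 0.05 = 4.4
  Fieldwork 62.5 × 0.11 = 6.875
  Midterm exam 40 × 0.11 = 4.4
  Reading responses 45.5 × 0.16 = 7.28
  Presentations 79.25 × 0.18 = 14.265
  Portfolio 74 × 0.05 = 3.7
  Case studies 25 × 0.21 = 5.25
Sum = 54.49
Bonus assignment: 54.49 + 3 = 57.49
57.49 is ≥ 54.5 and < 70.5 → Credit

Credit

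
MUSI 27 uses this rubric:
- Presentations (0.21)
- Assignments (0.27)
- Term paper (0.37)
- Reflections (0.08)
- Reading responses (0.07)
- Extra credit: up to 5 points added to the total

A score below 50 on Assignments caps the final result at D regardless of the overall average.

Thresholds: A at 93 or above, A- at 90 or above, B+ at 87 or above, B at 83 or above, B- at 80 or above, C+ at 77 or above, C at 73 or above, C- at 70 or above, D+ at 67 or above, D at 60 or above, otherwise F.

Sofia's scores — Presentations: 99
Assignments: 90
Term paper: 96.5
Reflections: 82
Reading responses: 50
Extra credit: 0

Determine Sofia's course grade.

A-

Assignments score 90 ≥ 50: minimum met.
Weighted total:
  Presentations 99 × 0.21 = 20.79
  Assignments 90 × 0.27 = 24.3
  Term paper 96.5 × 0.37 = 35.705
  Reflections 82 × 0.08 = 6.56
  Reading responses 50 × 0.07 = 3.5
Sum = 90.855
Extra credit: 90.855 + 0 = 90.855
90.855 is ≥ 90 and < 93 → A-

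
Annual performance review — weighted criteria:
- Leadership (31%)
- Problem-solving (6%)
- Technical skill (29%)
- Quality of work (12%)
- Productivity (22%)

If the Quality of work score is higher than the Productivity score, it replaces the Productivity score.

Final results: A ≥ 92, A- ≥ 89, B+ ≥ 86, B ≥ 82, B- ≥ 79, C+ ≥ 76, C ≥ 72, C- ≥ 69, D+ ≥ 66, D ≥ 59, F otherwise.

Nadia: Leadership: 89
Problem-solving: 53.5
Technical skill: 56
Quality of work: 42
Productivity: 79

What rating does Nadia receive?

Quality of work (42) ≤ Productivity (79), so Productivity stays at 79.
Weighted total:
  Leadership 89 × 0.31 = 27.59
  Problem-solving 53.5 × 0.06 = 3.21
  Technical skill 56 × 0.29 = 16.24
  Quality of work 42 × 0.12 = 5.04
  Productivity 79 × 0.22 = 17.38
Sum = 69.46
69.46 is ≥ 69 and < 72 → C-

C-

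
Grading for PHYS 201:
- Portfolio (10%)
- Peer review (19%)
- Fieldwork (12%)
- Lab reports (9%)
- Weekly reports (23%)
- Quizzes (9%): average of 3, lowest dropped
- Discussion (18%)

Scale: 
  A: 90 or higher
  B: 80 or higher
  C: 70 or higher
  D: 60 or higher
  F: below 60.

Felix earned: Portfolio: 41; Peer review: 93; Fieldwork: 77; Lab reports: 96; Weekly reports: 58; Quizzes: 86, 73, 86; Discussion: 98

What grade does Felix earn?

C

Quizzes: drop 73 → average of remaining 2 = 172/2 = 86
Weighted total:
  Portfolio 41 × 0.1 = 4.1
  Peer review 93 × 0.19 = 17.67
  Fieldwork 77 × 0.12 = 9.24
  Lab reports 96 × 0.09 = 8.64
  Weekly reports 58 × 0.23 = 13.34
  Quizzes 86 × 0.09 = 7.74
  Discussion 98 × 0.18 = 17.64
Sum = 78.37
78.37 is ≥ 70 and < 80 → C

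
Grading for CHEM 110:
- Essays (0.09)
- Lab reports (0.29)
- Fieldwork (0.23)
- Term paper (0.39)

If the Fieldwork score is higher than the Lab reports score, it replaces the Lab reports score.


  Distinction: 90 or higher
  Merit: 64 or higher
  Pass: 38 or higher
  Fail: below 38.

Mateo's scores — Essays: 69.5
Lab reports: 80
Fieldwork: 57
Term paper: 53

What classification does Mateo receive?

Fieldwork (57) ≤ Lab reports (80), so Lab reports stays at 80.
Weighted total:
  Essays 69.5 × 0.09 = 6.255
  Lab reports 80 × 0.29 = 23.2
  Fieldwork 57 × 0.23 = 13.11
  Term paper 53 × 0.39 = 20.67
Sum = 63.235
63.235 is ≥ 38 and < 64 → Pass

Pass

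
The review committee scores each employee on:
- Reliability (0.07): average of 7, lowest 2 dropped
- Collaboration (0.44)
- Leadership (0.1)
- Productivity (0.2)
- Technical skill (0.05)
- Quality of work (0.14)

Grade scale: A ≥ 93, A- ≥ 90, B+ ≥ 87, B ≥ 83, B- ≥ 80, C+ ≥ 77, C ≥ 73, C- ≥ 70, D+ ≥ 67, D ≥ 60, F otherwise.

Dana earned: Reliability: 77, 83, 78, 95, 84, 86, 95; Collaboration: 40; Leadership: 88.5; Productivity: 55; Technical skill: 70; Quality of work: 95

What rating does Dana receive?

Reliability: drop 77, 78 → average of remaining 5 = 443/5 = 88.6
Weighted total:
  Reliability 88.6 × 0.07 = 6.202
  Collaboration 40 × 0.44 = 17.6
  Leadership 88.5 × 0.1 = 8.85
  Productivity 55 × 0.2 = 11
  Technical skill 70 × 0.05 = 3.5
  Quality of work 95 × 0.14 = 13.3
Sum = 60.452
60.452 is ≥ 60 and < 67 → D

D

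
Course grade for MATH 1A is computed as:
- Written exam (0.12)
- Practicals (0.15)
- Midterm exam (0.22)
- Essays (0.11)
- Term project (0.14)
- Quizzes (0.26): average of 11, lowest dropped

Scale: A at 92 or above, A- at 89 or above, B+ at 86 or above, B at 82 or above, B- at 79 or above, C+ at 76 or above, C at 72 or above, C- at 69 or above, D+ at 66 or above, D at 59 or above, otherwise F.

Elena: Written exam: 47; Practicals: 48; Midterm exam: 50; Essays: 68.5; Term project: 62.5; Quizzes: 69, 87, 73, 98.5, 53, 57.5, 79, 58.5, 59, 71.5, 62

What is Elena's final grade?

Quizzes: drop 53 → average of remaining 10 = 715/10 = 71.5
Weighted total:
  Written exam 47 × 0.12 = 5.64
  Practicals 48 × 0.15 = 7.2
  Midterm exam 50 × 0.22 = 11
  Essays 68.5 × 0.11 = 7.535
  Term project 62.5 × 0.14 = 8.75
  Quizzes 71.5 × 0.26 = 18.59
Sum = 58.715
58.715 < 59 → F

F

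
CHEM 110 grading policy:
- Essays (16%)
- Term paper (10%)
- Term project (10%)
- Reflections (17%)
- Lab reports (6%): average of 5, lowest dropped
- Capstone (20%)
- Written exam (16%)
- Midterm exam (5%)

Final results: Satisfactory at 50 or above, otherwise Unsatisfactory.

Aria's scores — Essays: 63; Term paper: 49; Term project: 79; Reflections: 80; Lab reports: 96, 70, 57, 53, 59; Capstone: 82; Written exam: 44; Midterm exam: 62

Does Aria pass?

Lab reports: drop 53 → average of remaining 4 = 282/4 = 70.5
Weighted total:
  Essays 63 × 0.16 = 10.08
  Term paper 49 × 0.1 = 4.9
  Term project 79 × 0.1 = 7.9
  Reflections 80 × 0.17 = 13.6
  Lab reports 70.5 × 0.06 = 4.23
  Capstone 82 × 0.2 = 16.4
  Written exam 44 × 0.16 = 7.04
  Midterm exam 62 × 0.05 = 3.1
Sum = 67.25
67.25 ≥ 50 → Satisfactory

Satisfactory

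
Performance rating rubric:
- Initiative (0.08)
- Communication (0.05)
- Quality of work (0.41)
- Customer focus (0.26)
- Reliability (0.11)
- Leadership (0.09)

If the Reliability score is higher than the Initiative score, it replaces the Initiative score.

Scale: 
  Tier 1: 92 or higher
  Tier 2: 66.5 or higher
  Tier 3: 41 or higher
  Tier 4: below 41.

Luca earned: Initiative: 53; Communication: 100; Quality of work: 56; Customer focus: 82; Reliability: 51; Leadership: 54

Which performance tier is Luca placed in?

Reliability (51) ≤ Initiative (53), so Initiative stays at 53.
Weighted total:
  Initiative 53 × 0.08 = 4.24
  Communication 100 × 0.05 = 5
  Quality of work 56 × 0.41 = 22.96
  Customer focus 82 × 0.26 = 21.32
  Reliability 51 × 0.11 = 5.61
  Leadership 54 × 0.09 = 4.86
Sum = 63.99
63.99 is ≥ 41 and < 66.5 → Tier 3

Tier 3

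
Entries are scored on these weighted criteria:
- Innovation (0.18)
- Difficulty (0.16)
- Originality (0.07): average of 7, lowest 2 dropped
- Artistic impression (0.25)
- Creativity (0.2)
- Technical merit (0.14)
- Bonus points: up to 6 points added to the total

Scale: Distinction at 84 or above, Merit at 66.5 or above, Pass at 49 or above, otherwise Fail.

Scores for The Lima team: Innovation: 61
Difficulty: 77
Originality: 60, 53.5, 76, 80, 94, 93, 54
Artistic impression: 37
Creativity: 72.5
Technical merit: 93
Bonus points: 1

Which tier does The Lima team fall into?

Originality: drop 53.5, 54 → average of remaining 5 = 403/5 = 80.6
Weighted total:
  Innovation 61 × 0.18 = 10.98
  Difficulty 77 × 0.16 = 12.32
  Originality 80.6 × 0.07 = 5.642
  Artistic impression 37 × 0.25 = 9.25
  Creativity 72.5 × 0.2 = 14.5
  Technical merit 93 × 0.14 = 13.02
Sum = 65.712
Bonus points: 65.712 + 1 = 66.712
66.712 is ≥ 66.5 and < 84 → Merit

Merit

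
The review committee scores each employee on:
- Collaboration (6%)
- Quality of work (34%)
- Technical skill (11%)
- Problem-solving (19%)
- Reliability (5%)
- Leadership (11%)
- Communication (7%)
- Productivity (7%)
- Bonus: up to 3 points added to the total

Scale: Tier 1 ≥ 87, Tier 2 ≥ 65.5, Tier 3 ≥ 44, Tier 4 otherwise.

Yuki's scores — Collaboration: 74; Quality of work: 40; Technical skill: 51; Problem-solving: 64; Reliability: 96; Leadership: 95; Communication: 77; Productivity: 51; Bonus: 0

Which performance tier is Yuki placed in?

Tier 3

Weighted total:
  Collaboration 74 × 0.06 = 4.44
  Quality of work 40 × 0.34 = 13.6
  Technical skill 51 × 0.11 = 5.61
  Problem-solving 64 × 0.19 = 12.16
  Reliability 96 × 0.05 = 4.8
  Leadership 95 × 0.11 = 10.45
  Communication 77 × 0.07 = 5.39
  Productivity 51 × 0.07 = 3.57
Sum = 60.02
Bonus: 60.02 + 0 = 60.02
60.02 is ≥ 44 and < 65.5 → Tier 3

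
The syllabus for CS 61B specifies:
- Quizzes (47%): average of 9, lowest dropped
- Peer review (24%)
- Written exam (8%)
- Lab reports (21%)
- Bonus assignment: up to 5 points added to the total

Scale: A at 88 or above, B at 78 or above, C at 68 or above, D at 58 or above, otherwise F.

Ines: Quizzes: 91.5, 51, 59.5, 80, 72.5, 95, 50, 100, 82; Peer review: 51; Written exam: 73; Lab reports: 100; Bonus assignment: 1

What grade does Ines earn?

C

Quizzes: drop 50 → average of remaining 8 = 631.5/8 = 78.9375
Weighted total:
  Quizzes 78.9375 × 0.47 = 37.100625
  Peer review 51 × 0.24 = 12.24
  Written exam 73 × 0.08 = 5.84
  Lab reports 100 × 0.21 = 21
Sum = 76.180625
Bonus assignment: 76.180625 + 1 = 77.180625
77.180625 is ≥ 68 and < 78 → C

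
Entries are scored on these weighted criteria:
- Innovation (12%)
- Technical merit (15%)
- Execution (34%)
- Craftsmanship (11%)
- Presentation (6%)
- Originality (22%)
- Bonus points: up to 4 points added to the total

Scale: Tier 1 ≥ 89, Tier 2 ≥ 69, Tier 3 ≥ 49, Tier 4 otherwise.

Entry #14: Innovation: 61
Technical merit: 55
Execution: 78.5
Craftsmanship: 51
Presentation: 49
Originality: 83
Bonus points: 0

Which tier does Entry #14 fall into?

Tier 2

Weighted total:
  Innovation 61 × 0.12 = 7.32
  Technical merit 55 × 0.15 = 8.25
  Execution 78.5 × 0.34 = 26.69
  Craftsmanship 51 × 0.11 = 5.61
  Presentation 49 × 0.06 = 2.94
  Originality 83 × 0.22 = 18.26
Sum = 69.07
Bonus points: 69.07 + 0 = 69.07
69.07 is ≥ 69 and < 89 → Tier 2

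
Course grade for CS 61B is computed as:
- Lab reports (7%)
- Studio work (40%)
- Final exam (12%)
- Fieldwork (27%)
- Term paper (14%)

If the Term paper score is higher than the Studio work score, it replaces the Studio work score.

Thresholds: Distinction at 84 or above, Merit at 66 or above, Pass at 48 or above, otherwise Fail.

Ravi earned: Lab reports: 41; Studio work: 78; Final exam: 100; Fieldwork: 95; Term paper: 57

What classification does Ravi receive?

Term paper (57) ≤ Studio work (78), so Studio work stays at 78.
Weighted total:
  Lab reports 41 × 0.07 = 2.87
  Studio work 78 × 0.4 = 31.2
  Final exam 100 × 0.12 = 12
  Fieldwork 95 × 0.27 = 25.65
  Term paper 57 × 0.14 = 7.98
Sum = 79.7
79.7 is ≥ 66 and < 84 → Merit

Merit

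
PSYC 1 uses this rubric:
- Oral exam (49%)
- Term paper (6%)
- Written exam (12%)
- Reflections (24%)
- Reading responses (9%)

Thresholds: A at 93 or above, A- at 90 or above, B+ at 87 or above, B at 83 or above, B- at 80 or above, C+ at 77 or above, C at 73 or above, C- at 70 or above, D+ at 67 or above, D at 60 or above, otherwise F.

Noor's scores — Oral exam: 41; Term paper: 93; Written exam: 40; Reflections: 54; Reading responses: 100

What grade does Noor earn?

F

Weighted total:
  Oral exam 41 × 0.49 = 20.09
  Term paper 93 × 0.06 = 5.58
  Written exam 40 × 0.12 = 4.8
  Reflections 54 × 0.24 = 12.96
  Reading responses 100 × 0.09 = 9
Sum = 52.43
52.43 < 60 → F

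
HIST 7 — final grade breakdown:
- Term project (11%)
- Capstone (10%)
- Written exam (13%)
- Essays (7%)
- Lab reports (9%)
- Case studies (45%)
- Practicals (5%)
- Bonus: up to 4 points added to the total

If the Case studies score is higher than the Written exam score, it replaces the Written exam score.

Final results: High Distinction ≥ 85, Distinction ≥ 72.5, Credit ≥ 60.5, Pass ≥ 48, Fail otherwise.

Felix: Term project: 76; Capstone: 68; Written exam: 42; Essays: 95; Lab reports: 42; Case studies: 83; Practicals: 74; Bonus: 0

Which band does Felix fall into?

Distinction

Case studies (83) > Written exam (42), so Written exam counts as 83.
Weighted total:
  Term project 76 × 0.11 = 8.36
  Capstone 68 × 0.1 = 6.8
  Written exam 83 × 0.13 = 10.79
  Essays 95 × 0.07 = 6.65
  Lab reports 42 × 0.09 = 3.78
  Case studies 83 × 0.45 = 37.35
  Practicals 74 × 0.05 = 3.7
Sum = 77.43
Bonus: 77.43 + 0 = 77.43
77.43 is ≥ 72.5 and < 85 → Distinction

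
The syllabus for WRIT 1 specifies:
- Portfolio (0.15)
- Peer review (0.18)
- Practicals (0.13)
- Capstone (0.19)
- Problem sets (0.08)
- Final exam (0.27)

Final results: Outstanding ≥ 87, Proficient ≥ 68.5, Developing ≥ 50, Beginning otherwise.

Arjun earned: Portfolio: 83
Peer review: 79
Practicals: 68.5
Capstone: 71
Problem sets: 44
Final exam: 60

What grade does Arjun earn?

Proficient

Weighted total:
  Portfolio 83 × 0.15 = 12.45
  Peer review 79 × 0.18 = 14.22
  Practicals 68.5 × 0.13 = 8.905
  Capstone 71 × 0.19 = 13.49
  Problem sets 44 × 0.08 = 3.52
  Final exam 60 × 0.27 = 16.2
Sum = 68.785
68.785 is ≥ 68.5 and < 87 → Proficient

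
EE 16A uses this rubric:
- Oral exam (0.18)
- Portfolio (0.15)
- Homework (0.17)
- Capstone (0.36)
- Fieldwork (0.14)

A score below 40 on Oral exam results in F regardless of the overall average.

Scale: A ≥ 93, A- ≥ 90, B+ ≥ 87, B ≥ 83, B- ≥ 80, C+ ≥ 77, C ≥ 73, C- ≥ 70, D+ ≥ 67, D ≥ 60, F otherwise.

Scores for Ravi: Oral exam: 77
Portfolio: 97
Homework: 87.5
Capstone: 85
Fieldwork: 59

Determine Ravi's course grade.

Oral exam score 77 ≥ 40: minimum met.
Weighted total:
  Oral exam 77 × 0.18 = 13.86
  Portfolio 97 × 0.15 = 14.55
  Homework 87.5 × 0.17 = 14.875
  Capstone 85 × 0.36 = 30.6
  Fieldwork 59 × 0.14 = 8.26
Sum = 82.145
82.145 is ≥ 80 and < 83 → B-

B-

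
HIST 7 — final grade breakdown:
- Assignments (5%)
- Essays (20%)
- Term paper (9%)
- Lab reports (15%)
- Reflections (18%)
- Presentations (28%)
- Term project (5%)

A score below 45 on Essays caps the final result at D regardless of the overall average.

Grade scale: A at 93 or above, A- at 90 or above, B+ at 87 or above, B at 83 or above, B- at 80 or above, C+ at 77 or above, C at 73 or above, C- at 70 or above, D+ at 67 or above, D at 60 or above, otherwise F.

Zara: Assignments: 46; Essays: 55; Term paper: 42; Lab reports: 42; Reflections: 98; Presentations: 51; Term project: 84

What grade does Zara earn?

Essays score 55 ≥ 45: minimum met.
Weighted total:
  Assignments 46 × 0.05 = 2.3
  Essays 55 × 0.2 = 11
  Term paper 42 × 0.09 = 3.78
  Lab reports 42 × 0.15 = 6.3
  Reflections 98 × 0.18 = 17.64
  Presentations 51 × 0.28 = 14.28
  Term project 84 × 0.05 = 4.2
Sum = 59.5
59.5 < 60 → F

F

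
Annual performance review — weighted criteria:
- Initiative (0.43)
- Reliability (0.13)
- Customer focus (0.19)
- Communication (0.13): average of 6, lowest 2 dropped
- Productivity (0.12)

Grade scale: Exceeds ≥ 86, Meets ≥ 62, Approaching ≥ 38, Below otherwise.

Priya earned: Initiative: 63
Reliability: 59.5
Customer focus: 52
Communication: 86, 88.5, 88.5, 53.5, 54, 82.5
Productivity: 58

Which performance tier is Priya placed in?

Meets

Communication: drop 53.5, 54 → average of remaining 4 = 345.5/4 = 86.375
Weighted total:
  Initiative 63 × 0.43 = 27.09
  Reliability 59.5 × 0.13 = 7.735
  Customer focus 52 × 0.19 = 9.88
  Communication 86.375 × 0.13 = 11.22875
  Productivity 58 × 0.12 = 6.96
Sum = 62.89375
62.89375 is ≥ 62 and < 86 → Meets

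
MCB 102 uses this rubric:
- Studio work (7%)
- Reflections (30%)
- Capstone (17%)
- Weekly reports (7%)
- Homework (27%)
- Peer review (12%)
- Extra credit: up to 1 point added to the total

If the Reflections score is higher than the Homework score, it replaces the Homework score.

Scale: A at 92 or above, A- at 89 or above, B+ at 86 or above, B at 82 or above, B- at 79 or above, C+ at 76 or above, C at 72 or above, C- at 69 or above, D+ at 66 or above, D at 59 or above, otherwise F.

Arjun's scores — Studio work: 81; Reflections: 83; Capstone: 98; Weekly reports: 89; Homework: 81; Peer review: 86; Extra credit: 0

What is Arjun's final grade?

B+

Reflections (83) > Homework (81), so Homework counts as 83.
Weighted total:
  Studio work 81 × 0.07 = 5.67
  Reflections 83 × 0.3 = 24.9
  Capstone 98 × 0.17 = 16.66
  Weekly reports 89 × 0.07 = 6.23
  Homework 83 × 0.27 = 22.41
  Peer review 86 × 0.12 = 10.32
Sum = 86.19
Extra credit: 86.19 + 0 = 86.19
86.19 is ≥ 86 and < 89 → B+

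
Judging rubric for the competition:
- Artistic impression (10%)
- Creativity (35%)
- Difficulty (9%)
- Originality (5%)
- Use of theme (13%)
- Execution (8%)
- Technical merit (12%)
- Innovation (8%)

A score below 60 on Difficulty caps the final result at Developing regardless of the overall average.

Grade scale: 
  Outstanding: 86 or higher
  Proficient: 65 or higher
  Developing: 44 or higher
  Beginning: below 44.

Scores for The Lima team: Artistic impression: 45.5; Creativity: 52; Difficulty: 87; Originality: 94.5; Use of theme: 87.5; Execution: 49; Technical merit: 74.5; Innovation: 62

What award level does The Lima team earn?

Developing

Difficulty score 87 ≥ 60: minimum met.
Weighted total:
  Artistic impression 45.5 × 0.1 = 4.55
  Creativity 52 × 0.35 = 18.2
  Difficulty 87 × 0.09 = 7.83
  Originality 94.5 × 0.05 = 4.725
  Use of theme 87.5 × 0.13 = 11.375
  Execution 49 × 0.08 = 3.92
  Technical merit 74.5 × 0.12 = 8.94
  Innovation 62 × 0.08 = 4.96
Sum = 64.5
64.5 is ≥ 44 and < 65 → Developing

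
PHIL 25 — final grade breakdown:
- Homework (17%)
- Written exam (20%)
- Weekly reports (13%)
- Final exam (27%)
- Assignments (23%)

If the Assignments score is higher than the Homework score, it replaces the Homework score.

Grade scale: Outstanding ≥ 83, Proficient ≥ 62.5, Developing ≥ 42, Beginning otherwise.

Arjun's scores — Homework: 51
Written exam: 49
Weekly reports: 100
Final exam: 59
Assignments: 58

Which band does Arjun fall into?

Developing

Assignments (58) > Homework (51), so Homework counts as 58.
Weighted total:
  Homework 58 × 0.17 = 9.86
  Written exam 49 × 0.2 = 9.8
  Weekly reports 100 × 0.13 = 13
  Final exam 59 × 0.27 = 15.93
  Assignments 58 × 0.23 = 13.34
Sum = 61.93
61.93 is ≥ 42 and < 62.5 → Developing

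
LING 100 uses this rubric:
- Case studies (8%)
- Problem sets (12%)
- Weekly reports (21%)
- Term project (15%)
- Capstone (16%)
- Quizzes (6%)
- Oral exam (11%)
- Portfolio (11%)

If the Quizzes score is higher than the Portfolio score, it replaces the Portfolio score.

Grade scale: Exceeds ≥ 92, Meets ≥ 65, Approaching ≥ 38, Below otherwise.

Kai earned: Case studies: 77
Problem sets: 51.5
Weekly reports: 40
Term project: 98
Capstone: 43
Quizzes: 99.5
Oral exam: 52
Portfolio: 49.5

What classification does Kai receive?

Quizzes (99.5) > Portfolio (49.5), so Portfolio counts as 99.5.
Weighted total:
  Case studies 77 × 0.08 = 6.16
  Problem sets 51.5 × 0.12 = 6.18
  Weekly reports 40 × 0.21 = 8.4
  Term project 98 × 0.15 = 14.7
  Capstone 43 × 0.16 = 6.88
  Quizzes 99.5 × 0.06 = 5.97
  Oral exam 52 × 0.11 = 5.72
  Portfolio 99.5 × 0.11 = 10.945
Sum = 64.955
64.955 is ≥ 38 and < 65 → Approaching

Approaching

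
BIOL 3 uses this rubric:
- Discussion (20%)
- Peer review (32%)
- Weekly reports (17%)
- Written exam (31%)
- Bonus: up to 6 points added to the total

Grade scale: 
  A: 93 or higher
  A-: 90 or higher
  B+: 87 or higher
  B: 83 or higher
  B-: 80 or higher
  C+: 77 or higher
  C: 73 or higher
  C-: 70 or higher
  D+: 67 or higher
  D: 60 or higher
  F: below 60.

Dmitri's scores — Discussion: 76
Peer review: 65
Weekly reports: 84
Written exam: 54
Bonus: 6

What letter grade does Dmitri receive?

Weighted total:
  Discussion 76 × 0.2 = 15.2
  Peer review 65 × 0.32 = 20.8
  Weekly reports 84 × 0.17 = 14.28
  Written exam 54 × 0.31 = 16.74
Sum = 67.02
Bonus: 67.02 + 6 = 73.02
73.02 is ≥ 73 and < 77 → C

C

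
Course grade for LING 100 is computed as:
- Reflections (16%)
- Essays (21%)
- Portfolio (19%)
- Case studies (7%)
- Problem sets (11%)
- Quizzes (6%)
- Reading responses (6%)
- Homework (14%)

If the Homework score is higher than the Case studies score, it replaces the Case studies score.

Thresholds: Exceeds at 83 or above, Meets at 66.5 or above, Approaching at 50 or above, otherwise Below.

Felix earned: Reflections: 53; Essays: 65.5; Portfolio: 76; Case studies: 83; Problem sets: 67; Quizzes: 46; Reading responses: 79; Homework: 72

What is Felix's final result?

Homework (72) ≤ Case studies (83), so Case studies stays at 83.
Weighted total:
  Reflections 53 × 0.16 = 8.48
  Essays 65.5 × 0.21 = 13.755
  Portfolio 76 × 0.19 = 14.44
  Case studies 83 × 0.07 = 5.81
  Problem sets 67 × 0.11 = 7.37
  Quizzes 46 × 0.06 = 2.76
  Reading responses 79 × 0.06 = 4.74
  Homework 72 × 0.14 = 10.08
Sum = 67.435
67.435 is ≥ 66.5 and < 83 → Meets

Meets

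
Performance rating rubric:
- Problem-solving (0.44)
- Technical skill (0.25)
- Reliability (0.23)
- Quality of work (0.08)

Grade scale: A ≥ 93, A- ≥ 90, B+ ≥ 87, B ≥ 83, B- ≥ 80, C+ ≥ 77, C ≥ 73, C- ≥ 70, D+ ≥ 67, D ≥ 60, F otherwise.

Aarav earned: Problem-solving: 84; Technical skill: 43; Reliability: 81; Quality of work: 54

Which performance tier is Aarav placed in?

Weighted total:
  Problem-solving 84 × 0.44 = 36.96
  Technical skill 43 × 0.25 = 10.75
  Reliability 81 × 0.23 = 18.63
  Quality of work 54 × 0.08 = 4.32
Sum = 70.66
70.66 is ≥ 70 and < 73 → C-

C-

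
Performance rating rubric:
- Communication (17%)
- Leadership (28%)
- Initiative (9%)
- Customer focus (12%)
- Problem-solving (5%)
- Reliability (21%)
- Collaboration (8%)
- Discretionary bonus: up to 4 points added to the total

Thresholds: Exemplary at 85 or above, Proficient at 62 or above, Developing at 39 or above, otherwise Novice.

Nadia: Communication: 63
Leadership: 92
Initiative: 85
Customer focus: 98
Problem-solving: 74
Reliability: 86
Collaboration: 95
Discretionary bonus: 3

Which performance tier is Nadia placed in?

Weighted total:
  Communication 63 × 0.17 = 10.71
  Leadership 92 × 0.28 = 25.76
  Initiative 85 × 0.09 = 7.65
  Customer focus 98 × 0.12 = 11.76
  Problem-solving 74 × 0.05 = 3.7
  Reliability 86 × 0.21 = 18.06
  Collaboration 95 × 0.08 = 7.6
Sum = 85.24
Discretionary bonus: 85.24 + 3 = 88.24
88.24 ≥ 85 → Exemplary

Exemplary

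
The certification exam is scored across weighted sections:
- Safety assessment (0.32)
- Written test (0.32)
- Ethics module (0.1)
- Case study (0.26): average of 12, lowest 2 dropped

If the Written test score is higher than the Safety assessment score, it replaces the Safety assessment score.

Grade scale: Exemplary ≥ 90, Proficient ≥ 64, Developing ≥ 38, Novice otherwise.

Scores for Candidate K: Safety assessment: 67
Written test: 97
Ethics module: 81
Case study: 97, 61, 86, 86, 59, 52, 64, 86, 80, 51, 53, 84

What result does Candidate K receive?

Case study: drop 51, 52 → average of remaining 10 = 756/10 = 75.6
Written test (97) > Safety assessment (67), so Safety assessment counts as 97.
Weighted total:
  Safety assessment 97 × 0.32 = 31.04
  Written test 97 × 0.32 = 31.04
  Ethics module 81 × 0.1 = 8.1
  Case study 75.6 × 0.26 = 19.656
Sum = 89.836
89.836 is ≥ 64 and < 90 → Proficient

Proficient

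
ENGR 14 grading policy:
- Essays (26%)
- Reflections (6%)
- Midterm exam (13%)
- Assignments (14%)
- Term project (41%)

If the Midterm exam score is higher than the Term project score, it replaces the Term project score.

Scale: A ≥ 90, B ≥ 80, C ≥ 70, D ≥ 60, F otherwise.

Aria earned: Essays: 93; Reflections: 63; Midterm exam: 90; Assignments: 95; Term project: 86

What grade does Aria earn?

Midterm exam (90) > Term project (86), so Term project counts as 90.
Weighted total:
  Essays 93 × 0.26 = 24.18
  Reflections 63 × 0.06 = 3.78
  Midterm exam 90 × 0.13 = 11.7
  Assignments 95 × 0.14 = 13.3
  Term project 90 × 0.41 = 36.9
Sum = 89.86
89.86 is ≥ 80 and < 90 → B

B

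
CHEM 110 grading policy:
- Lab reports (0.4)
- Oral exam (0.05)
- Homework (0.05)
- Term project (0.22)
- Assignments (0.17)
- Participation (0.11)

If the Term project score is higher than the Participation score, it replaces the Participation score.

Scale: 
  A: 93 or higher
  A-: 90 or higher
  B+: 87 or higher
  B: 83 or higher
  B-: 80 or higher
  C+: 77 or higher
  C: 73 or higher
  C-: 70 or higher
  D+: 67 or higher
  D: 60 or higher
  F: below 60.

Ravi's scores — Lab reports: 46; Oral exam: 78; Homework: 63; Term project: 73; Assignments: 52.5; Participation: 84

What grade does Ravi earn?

Term project (73) ≤ Participation (84), so Participation stays at 84.
Weighted total:
  Lab reports 46 × 0.4 = 18.4
  Oral exam 78 × 0.05 = 3.9
  Homework 63 × 0.05 = 3.15
  Term project 73 × 0.22 = 16.06
  Assignments 52.5 × 0.17 = 8.925
  Participation 84 × 0.11 = 9.24
Sum = 59.675
59.675 < 60 → F

F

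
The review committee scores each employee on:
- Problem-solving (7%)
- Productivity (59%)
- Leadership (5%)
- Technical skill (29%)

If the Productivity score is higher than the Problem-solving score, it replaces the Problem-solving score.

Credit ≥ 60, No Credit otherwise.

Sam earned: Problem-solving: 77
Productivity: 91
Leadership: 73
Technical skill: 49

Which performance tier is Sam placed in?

Credit

Productivity (91) > Problem-solving (77), so Problem-solving counts as 91.
Weighted total:
  Problem-solving 91 × 0.07 = 6.37
  Productivity 91 × 0.59 = 53.69
  Leadership 73 × 0.05 = 3.65
  Technical skill 49 × 0.29 = 14.21
Sum = 77.92
77.92 ≥ 60 → Credit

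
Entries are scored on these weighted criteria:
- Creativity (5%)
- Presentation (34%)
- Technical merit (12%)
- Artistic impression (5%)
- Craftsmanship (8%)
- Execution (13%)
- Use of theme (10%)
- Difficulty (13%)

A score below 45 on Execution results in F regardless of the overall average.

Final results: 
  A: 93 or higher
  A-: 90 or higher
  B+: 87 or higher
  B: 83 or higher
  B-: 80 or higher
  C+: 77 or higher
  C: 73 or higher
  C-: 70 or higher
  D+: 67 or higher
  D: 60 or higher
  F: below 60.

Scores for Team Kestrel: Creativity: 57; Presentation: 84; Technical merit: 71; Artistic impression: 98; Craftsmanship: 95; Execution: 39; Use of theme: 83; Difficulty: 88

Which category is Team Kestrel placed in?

F

Execution score 39 < 45: minimum not met.
Weighted total:
  Creativity 57 × 0.05 = 2.85
  Presentation 84 × 0.34 = 28.56
  Technical merit 71 × 0.12 = 8.52
  Artistic impression 98 × 0.05 = 4.9
  Craftsmanship 95 × 0.08 = 7.6
  Execution 39 × 0.13 = 5.07
  Use of theme 83 × 0.1 = 8.3
  Difficulty 88 × 0.13 = 11.44
Sum = 77.24
Because the Execution minimum was not met, the result is F.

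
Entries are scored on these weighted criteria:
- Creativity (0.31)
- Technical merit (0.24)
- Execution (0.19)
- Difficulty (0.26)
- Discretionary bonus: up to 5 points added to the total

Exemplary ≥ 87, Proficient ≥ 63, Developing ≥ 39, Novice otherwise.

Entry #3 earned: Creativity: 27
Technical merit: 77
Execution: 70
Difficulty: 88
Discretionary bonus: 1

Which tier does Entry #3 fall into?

Weighted total:
  Creativity 27 × 0.31 = 8.37
  Technical merit 77 × 0.24 = 18.48
  Execution 70 × 0.19 = 13.3
  Difficulty 88 × 0.26 = 22.88
Sum = 63.03
Discretionary bonus: 63.03 + 1 = 64.03
64.03 is ≥ 63 and < 87 → Proficient

Proficient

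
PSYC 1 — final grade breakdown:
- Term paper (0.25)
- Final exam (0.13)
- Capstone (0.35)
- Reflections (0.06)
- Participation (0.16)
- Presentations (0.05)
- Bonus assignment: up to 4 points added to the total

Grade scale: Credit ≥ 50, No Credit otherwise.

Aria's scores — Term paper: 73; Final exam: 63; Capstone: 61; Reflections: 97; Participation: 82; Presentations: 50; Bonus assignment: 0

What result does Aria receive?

Credit

Weighted total:
  Term paper 73 × 0.25 = 18.25
  Final exam 63 × 0.13 = 8.19
  Capstone 61 × 0.35 = 21.35
  Reflections 97 × 0.06 = 5.82
  Participation 82 × 0.16 = 13.12
  Presentations 50 × 0.05 = 2.5
Sum = 69.23
Bonus assignment: 69.23 + 0 = 69.23
69.23 ≥ 50 → Credit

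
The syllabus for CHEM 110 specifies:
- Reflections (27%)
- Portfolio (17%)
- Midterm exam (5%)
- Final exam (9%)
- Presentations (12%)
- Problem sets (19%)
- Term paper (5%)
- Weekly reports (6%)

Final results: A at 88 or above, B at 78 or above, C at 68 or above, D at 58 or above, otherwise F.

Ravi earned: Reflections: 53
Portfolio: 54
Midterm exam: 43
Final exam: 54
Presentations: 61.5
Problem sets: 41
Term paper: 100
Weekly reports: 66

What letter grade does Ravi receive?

Weighted total:
  Reflections 53 × 0.27 = 14.31
  Portfolio 54 × 0.17 = 9.18
  Midterm exam 43 × 0.05 = 2.15
  Final exam 54 × 0.09 = 4.86
  Presentations 61.5 × 0.12 = 7.38
  Problem sets 41 × 0.19 = 7.79
  Term paper 100 × 0.05 = 5
  Weekly reports 66 × 0.06 = 3.96
Sum = 54.63
54.63 < 58 → F

F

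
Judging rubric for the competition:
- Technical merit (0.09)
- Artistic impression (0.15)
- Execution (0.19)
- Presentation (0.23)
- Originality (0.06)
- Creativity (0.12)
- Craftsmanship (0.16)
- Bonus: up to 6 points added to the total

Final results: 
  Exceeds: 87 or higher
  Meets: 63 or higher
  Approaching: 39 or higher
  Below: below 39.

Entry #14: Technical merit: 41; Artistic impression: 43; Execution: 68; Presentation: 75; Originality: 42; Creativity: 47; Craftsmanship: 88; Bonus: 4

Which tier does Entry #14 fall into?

Meets

Weighted total:
  Technical merit 41 × 0.09 = 3.69
  Artistic impression 43 × 0.15 = 6.45
  Execution 68 × 0.19 = 12.92
  Presentation 75 × 0.23 = 17.25
  Originality 42 × 0.06 = 2.52
  Creativity 47 × 0.12 = 5.64
  Craftsmanship 88 × 0.16 = 14.08
Sum = 62.55
Bonus: 62.55 + 4 = 66.55
66.55 is ≥ 63 and < 87 → Meets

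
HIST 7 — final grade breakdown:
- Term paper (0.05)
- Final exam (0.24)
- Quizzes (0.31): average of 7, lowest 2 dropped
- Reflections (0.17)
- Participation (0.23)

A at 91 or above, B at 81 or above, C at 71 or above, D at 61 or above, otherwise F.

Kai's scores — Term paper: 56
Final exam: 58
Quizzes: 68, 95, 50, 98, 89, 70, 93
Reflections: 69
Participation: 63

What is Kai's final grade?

Quizzes: drop 50, 68 → average of remaining 5 = 445/5 = 89
Weighted total:
  Term paper 56 × 0.05 = 2.8
  Final exam 58 × 0.24 = 13.92
  Quizzes 89 × 0.31 = 27.59
  Reflections 69 × 0.17 = 11.73
  Participation 63 × 0.23 = 14.49
Sum = 70.53
70.53 is ≥ 61 and < 71 → D

D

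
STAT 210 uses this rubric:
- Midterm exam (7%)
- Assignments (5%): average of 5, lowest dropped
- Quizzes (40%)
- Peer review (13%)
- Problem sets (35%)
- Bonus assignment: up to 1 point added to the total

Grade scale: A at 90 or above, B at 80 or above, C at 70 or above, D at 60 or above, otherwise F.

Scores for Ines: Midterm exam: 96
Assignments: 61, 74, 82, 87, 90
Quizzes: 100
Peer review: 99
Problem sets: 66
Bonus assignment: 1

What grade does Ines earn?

Assignments: drop 61 → average of remaining 4 = 333/4 = 83.25
Weighted total:
  Midterm exam 96 × 0.07 = 6.72
  Assignments 83.25 × 0.05 = 4.1625
  Quizzes 100 × 0.4 = 40
  Peer review 99 × 0.13 = 12.87
  Problem sets 66 × 0.35 = 23.1
Sum = 86.8525
Bonus assignment: 86.8525 + 1 = 87.8525
87.8525 is ≥ 80 and < 90 → B

B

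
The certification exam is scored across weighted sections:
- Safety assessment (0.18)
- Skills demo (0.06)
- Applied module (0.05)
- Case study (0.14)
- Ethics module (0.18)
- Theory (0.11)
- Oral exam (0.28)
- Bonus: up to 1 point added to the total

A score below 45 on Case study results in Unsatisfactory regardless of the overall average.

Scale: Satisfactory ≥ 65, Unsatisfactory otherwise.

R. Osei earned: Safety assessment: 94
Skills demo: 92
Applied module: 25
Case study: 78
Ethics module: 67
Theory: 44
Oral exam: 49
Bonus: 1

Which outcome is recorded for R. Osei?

Satisfactory

Case study score 78 ≥ 45: minimum met.
Weighted total:
  Safety assessment 94 × 0.18 = 16.92
  Skills demo 92 × 0.06 = 5.52
  Applied module 25 × 0.05 = 1.25
  Case study 78 × 0.14 = 10.92
  Ethics module 67 × 0.18 = 12.06
  Theory 44 × 0.11 = 4.84
  Oral exam 49 × 0.28 = 13.72
Sum = 65.23
Bonus: 65.23 + 1 = 66.23
66.23 ≥ 65 → Satisfactory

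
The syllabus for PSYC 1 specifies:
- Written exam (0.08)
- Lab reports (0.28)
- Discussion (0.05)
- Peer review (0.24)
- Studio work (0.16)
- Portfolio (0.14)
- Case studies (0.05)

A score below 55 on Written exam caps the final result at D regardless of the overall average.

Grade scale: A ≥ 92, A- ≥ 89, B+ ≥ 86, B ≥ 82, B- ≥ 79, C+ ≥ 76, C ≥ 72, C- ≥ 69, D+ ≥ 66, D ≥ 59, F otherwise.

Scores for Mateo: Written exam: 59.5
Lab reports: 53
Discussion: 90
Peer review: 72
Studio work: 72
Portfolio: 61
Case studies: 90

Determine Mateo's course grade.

D

Written exam score 59.5 ≥ 55: minimum met.
Weighted total:
  Written exam 59.5 × 0.08 = 4.76
  Lab reports 53 × 0.28 = 14.84
  Discussion 90 × 0.05 = 4.5
  Peer review 72 × 0.24 = 17.28
  Studio work 72 × 0.16 = 11.52
  Portfolio 61 × 0.14 = 8.54
  Case studies 90 × 0.05 = 4.5
Sum = 65.94
65.94 is ≥ 59 and < 66 → D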